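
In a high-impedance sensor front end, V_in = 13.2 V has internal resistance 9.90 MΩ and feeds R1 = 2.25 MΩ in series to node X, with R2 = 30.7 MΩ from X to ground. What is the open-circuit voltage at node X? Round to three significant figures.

V_th ≈ 9.46 V

R1' = 9.90 + 2.25 = 12.15 MΩ (source resistance + R1).
V_th is the unloaded tap voltage: V_in · R2/(R1'+R2) = 13.2 × 0.7165 = 9.457 V.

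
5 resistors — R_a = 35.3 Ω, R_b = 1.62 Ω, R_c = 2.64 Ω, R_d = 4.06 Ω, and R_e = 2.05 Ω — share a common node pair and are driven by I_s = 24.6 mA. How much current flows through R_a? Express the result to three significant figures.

Conductances: ΣG = 1/35.3 + 1/1.62 + 1/2.64 + 1/4.06 + 1/2.05 = 1.759 (1/Ω).
R_a takes the fraction G_k/ΣG = 0.02833/1.759 = 0.01611, so I = 24.6 × 0.01611 = 0.3963 mA.

I ≈ 0.396 mA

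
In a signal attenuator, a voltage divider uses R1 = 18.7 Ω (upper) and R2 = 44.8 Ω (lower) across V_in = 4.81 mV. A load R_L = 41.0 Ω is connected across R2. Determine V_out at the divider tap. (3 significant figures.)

The load sits in parallel with R2, giving an effective lower resistance R2' = R2·R_L/(R2+R_L) = 21.41 Ω.
Voltage divider with the loaded lower leg: V_out = 4.81 × 21.41/(18.7 + 21.41) = 4.81 × 0.5338 = 2.567 mV.
(Unloaded it would be 3.39 mV; the load pulls it down.)

V_out ≈ 2.57 mV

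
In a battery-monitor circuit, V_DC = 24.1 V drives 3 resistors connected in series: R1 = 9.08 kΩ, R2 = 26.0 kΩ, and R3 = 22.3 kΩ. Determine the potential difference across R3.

Series total: ΣR = 9.08 + 26.0 + 22.3 = 57.38 kΩ.
Voltage divider: V = V_DC · (22.30 / 57.38) = 24.1 × 0.3886 = 9.366 V.

V ≈ 9.37 V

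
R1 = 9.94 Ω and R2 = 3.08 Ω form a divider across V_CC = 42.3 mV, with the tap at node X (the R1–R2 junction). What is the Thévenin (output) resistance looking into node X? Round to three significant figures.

R_th ≈ 2.35 Ω

Looking into X with the source shorted: R_th = R1·R2/(R1+R2) = 9.940 × 3.08/13.02 = 2.351 Ω.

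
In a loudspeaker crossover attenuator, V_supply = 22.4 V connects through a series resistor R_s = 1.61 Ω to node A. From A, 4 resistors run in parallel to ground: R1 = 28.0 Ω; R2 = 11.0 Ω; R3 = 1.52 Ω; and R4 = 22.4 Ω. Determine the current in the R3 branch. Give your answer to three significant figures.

Parallel bank: R_p = 1/(1/28.0 + 1/11.0 + 1/1.52 + 1/22.4) = 1.206 Ω.
Node voltage V_A = V_supply · R_p/(R_s + R_p) = 22.4 × 0.4283 = 9.593 V.
Branch current I = V_A/R3 = 9.593/1.52 = 6.311 A.

I ≈ 6.31 A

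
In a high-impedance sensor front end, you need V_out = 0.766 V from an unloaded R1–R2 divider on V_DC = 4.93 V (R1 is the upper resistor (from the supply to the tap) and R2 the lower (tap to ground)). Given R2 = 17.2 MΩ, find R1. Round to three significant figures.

Required fraction k = V_out/V_DC = 0.1554.
Rearranging, R1 = R2·(1−k)/k = 17.2 × 5.436 = 93.50 MΩ.

R1 ≈ 93.5 MΩ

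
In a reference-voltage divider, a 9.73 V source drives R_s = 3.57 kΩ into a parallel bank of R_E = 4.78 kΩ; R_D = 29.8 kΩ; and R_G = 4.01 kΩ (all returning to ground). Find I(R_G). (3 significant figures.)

I ≈ 0.880 mA

Parallel bank: R_p = 1/(1/4.78 + 1/29.8 + 1/4.01) = 2.032 kΩ.
Node voltage V_A = V_DC · R_p/(R_s + R_p) = 9.73 × 0.3627 = 3.529 V.
Branch current I = V_A/R_G = 3.529/4.01 = 0.8801 mA.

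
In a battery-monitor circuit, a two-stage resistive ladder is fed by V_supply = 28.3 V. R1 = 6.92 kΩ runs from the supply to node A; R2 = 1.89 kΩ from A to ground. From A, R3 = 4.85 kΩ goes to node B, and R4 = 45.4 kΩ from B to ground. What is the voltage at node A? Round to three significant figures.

V_A ≈ 5.90 V

Looking into the second stage from A: R3 + R4 = 50.25 kΩ appears in parallel with R2.
R2 ‖ (R3+R4) = 1.821 kΩ.
First divider: V_A = V_supply · 1.821/(6.92 + 1.821) = 5.897 V.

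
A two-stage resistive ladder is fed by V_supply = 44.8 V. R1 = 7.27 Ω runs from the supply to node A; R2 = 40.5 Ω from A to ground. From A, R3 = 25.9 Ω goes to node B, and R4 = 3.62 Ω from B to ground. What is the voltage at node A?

V_A ≈ 31.4 V

The second stage (R3 + R4 = 29.52 Ω) loads node A in parallel with R2.
Effective lower resistance at A: R2 ‖ 29.52 = 17.07 Ω.
V_A = 44.8 × 17.07/(7.27 + 17.07) = 31.42 V.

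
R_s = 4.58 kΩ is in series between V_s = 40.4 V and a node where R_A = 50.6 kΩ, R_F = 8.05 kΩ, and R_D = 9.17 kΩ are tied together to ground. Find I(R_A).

Equivalent of the parallel group: R_p = 3.952 kΩ.
V_A = 40.4 × 3.952/8.532 = 18.71 V.
I(R_A) = V_A / R_A = 18.71/50.6 = 0.3698 mA.
(Check via current divider: I_total = 4.735 mA; share G_k/ΣG = 0.07810 → same result.)

I ≈ 0.370 mA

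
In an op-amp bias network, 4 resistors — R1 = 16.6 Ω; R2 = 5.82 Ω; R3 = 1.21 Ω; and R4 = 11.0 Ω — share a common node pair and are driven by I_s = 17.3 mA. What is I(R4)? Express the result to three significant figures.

I ≈ 1.37 mA

Conductances: ΣG = 1/16.6 + 1/5.82 + 1/1.21 + 1/11.0 = 1.149 (1/Ω).
R4 takes the fraction G_k/ΣG = 0.09091/1.149 = 0.07909, so I = 17.3 × 0.07909 = 1.368 mA.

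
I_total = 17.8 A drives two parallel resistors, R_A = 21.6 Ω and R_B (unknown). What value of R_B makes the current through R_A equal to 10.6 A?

R_B ≈ 31.8 Ω

The fraction through R_A equals R_B/(R_A+R_B).
With f = 0.5955, R_B = R_A · f/(1−f) = 21.6 × 1.472 = 31.80 Ω.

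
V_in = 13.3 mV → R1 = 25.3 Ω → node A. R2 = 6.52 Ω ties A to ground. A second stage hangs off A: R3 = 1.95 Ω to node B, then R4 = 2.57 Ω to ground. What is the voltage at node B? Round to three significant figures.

V_B ≈ 0.722 mV

Node A sees R2 in parallel with the series input of stage 2, R3 + R4 = 4.520 Ω.
Effective lower resistance at A: R2 ‖ 4.520 = 2.669 Ω.
First divider: V_A = V_in · 2.669/(25.3 + 2.669) = 1.269 mV.
Then the unloaded second divider: V_B = V_A × R4/(R3+R4) = 1.269 × 0.5686 = 0.7217 mV.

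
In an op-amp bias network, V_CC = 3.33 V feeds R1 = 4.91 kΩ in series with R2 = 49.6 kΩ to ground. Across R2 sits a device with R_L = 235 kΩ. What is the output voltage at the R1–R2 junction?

The load sits in parallel with R2, giving an effective lower resistance R2' = R2·R_L/(R2+R_L) = 40.96 kΩ.
Then V_out = V_CC · R2'/(R1 + R2') = 3.33 × 40.96/45.87 = 2.974 V.
(Unloaded it would be 3.03 V; the load pulls it down.)

V_out ≈ 2.97 V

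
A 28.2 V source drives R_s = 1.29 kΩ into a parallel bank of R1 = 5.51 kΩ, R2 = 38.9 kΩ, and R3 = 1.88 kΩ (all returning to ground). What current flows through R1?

Equivalent of the parallel group: R_p = 1.353 kΩ.
V_A = 28.2 × 1.353/2.643 = 14.44 V.
Branch current I = V_A/R1 = 14.44/5.51 = 2.620 mA.
(Check via current divider: I_total = 10.67 mA; share G_k/ΣG = 0.2455 → same result.)

I ≈ 2.62 mA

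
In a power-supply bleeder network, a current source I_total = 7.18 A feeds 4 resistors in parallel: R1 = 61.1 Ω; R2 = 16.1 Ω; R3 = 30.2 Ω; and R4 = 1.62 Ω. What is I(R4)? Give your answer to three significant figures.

ΣG = 1/61.1 + 1/16.1 + 1/30.2 + 1/1.62 = 0.7289.
Current divider: I(R4) = I_total · G_k/ΣG = 7.18 × (0.6173/0.7289) = 7.18 × 0.8469 = 6.081 A.

I ≈ 6.08 A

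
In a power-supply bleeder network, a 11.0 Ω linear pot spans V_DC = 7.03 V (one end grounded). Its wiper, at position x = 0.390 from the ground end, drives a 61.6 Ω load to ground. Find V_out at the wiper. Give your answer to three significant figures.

V_out ≈ 2.63 V

Split the track: R_lower = x·R_p = 4.290 Ω, R_upper = (1−x)·R_p = 6.710 Ω.
R_L loads the lower segment: effective lower R = 4.011 Ω.
Then V_out = V_DC · 4.011/(6.710 + 4.011) = 2.630 V.
(Unloaded: V_out = x·V_DC = 2.74 V.)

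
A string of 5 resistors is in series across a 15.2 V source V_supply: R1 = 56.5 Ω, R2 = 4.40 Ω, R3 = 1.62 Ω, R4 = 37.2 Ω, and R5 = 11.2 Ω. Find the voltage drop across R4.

ΣR = 56.5 + 4.40 + 1.62 + 37.2 + 11.2 = 110.9 Ω.
V = V_supply · R/ΣR = 15.2 × 0.3354 = 5.098 V.

V ≈ 5.10 V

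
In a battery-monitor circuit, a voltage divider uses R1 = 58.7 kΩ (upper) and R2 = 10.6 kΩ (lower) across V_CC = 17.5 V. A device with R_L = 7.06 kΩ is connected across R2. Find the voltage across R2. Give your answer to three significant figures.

V_out ≈ 1.18 V

The load sits in parallel with R2, giving an effective lower resistance R2' = R2·R_L/(R2+R_L) = 4.238 kΩ.
Now apply the divider: V_out = 17.5 × 0.06733 = 1.178 V.
(Unloaded it would be 2.68 V; the load pulls it down.)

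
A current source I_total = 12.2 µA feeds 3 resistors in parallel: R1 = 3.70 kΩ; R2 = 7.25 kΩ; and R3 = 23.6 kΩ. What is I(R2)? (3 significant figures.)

I ≈ 3.73 µA

ΣG = 1/3.70 + 1/7.25 + 1/23.6 = 0.4506.
Current divider: I(R2) = I_total · G_k/ΣG = 12.2 × (0.1379/0.4506) = 12.2 × 0.3061 = 3.735 µA.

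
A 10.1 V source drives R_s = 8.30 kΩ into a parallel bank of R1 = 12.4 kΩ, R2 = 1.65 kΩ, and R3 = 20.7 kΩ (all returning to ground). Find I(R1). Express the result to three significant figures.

I ≈ 0.115 mA

Parallel bank: R_p = 1/(1/12.4 + 1/1.65 + 1/20.7) = 1.361 kΩ.
V_A = 10.1 × 1.361/9.661 = 1.422 V.
Branch current I = V_A/R1 = 1.422/12.4 = 0.1147 mA.
(Equivalently: I_total = 1.045 mA, then current-divider fraction G_k/ΣG = 0.1097.)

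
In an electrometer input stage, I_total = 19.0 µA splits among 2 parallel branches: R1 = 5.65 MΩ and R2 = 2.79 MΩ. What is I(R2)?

Two-branch current divider: I_k = I_total · R_other/(R_1 + R_2).
I(R2) = 19.0 × 5.65/(5.65 + 2.79) = 19.0 × 0.6694 = 12.72 µA.

I ≈ 12.7 µA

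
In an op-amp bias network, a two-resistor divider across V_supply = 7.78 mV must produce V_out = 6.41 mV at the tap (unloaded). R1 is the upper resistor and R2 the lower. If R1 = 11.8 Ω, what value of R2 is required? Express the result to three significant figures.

R2 ≈ 55.2 Ω

V_out/V_supply = R2/(R1+R2) = 0.8239.
R2 = R1 · 0.8239/(1 − 0.8239) = 55.21 Ω.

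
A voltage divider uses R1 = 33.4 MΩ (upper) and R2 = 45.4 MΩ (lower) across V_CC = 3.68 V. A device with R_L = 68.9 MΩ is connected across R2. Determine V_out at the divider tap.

R2 ‖ R_L = (45.4 × 68.9)/(45.4 + 68.9) = 27.37 MΩ.
Voltage divider with the loaded lower leg: V_out = 3.68 × 27.37/(33.4 + 27.37) = 3.68 × 0.4504 = 1.657 V.
(Unloaded it would be 2.12 V; the load pulls it down.)

V_out ≈ 1.66 V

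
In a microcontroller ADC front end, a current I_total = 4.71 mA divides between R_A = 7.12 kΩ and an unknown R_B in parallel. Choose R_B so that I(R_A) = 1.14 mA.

R_B ≈ 2.27 kΩ

Two-branch current divider: I_A = I_total · R_B/(R_A + R_B).
1.14/4.71 = R_B/(R_A + R_B) → R_B = R_A · (0.2420)/(1 − 0.2420) = 7.12 × 0.3193 = 2.274 kΩ.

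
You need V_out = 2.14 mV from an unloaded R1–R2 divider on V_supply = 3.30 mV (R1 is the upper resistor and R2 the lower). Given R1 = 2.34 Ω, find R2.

R2 ≈ 4.32 Ω

Required fraction k = V_out/V_supply = 0.6485.
Rearranging, R2 = R1·k/(1−k) = 2.34 × 1.845 = 4.317 Ω.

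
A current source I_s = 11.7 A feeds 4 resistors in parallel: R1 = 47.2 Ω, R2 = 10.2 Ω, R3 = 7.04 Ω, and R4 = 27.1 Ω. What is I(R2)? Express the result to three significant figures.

I ≈ 3.85 A

Total conductance ΣG = 1/47.2 + 1/10.2 + 1/7.04 + 1/27.1 = 0.2982 (units of 1/Ω).
By the current-divider rule, I = I_s · G_k/ΣG = 11.7 × 0.3288 = 3.847 A.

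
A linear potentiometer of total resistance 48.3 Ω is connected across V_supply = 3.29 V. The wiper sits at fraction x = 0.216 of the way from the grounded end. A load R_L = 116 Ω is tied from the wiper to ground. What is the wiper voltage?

V_out ≈ 0.664 V

Split the track: R_lower = x·R_p = 10.43 Ω, R_upper = (1−x)·R_p = 37.87 Ω.
Lower segment in parallel with the load: 10.43 ‖ 116 = 9.572 Ω.
Then V_out = V_supply · 9.572/(37.87 + 9.572) = 0.6638 V.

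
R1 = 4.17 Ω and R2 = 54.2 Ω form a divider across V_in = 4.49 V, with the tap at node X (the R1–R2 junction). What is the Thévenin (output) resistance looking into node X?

R_th ≈ 3.87 Ω

With V_in suppressed (replaced by a short), R_th = R1 ‖ R2 = (4.170 × 54.2)/(4.170 + 54.2) = 3.872 Ω.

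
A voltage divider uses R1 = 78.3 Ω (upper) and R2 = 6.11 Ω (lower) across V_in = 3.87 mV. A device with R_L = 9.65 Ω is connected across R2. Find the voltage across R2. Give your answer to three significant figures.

First combine the lower leg with the load: R2 ‖ R_L = 3.741 Ω.
Now apply the divider: V_out = 3.87 × 0.04560 = 0.1765 mV.

V_out ≈ 0.176 mV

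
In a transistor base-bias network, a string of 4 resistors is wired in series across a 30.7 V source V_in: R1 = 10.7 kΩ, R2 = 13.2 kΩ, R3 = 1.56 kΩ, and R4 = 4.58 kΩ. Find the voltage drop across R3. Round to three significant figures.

Total series resistance ΣR = 10.7 + 13.2 + 1.56 + 4.58 = 30.04 kΩ.
Voltage divider: V = V_in · (1.560 / 30.04) = 30.7 × 0.05193 = 1.594 V.

V ≈ 1.59 V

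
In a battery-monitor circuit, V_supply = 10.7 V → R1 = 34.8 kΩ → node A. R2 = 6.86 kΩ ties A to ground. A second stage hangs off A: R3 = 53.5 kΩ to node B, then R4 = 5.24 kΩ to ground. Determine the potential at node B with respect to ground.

The second stage (R3 + R4 = 58.74 kΩ) loads node A in parallel with R2.
Effective lower resistance at A: R2 ‖ 58.74 = 6.143 kΩ.
So V_A = 10.7 × 0.1500 = 1.605 V.
Then the unloaded second divider: V_B = V_A × R4/(R3+R4) = 1.605 × 0.08921 = 0.1432 V.

V_B ≈ 0.143 V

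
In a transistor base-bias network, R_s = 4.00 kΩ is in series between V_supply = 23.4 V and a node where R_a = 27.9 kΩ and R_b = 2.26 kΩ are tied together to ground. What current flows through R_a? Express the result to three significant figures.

Parallel bank: R_p = 1/(1/27.9 + 1/2.26) = 2.091 kΩ.
V_A by voltage divider: V_A = 23.4 × 2.091/(4.00 + 2.091) = 8.032 V.
I(R_a) = V_A / R_a = 8.032/27.9 = 0.2879 mA.

I ≈ 0.288 mA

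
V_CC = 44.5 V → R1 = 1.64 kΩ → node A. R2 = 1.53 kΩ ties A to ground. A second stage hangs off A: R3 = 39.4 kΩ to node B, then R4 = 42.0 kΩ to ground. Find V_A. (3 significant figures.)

V_A ≈ 21.3 V

Looking into the second stage from A: R3 + R4 = 81.40 kΩ appears in parallel with R2.
Effective lower resistance at A: R2 ‖ 81.40 = 1.502 kΩ.
V_A = 44.5 × 1.502/(1.64 + 1.502) = 21.27 V.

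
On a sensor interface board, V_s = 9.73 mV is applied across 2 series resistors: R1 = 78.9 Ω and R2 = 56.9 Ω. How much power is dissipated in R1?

P ≈ 0.405 µW

Series current I = V_s/ΣR = 9.73/135.8 = 0.07165 mA.
P(R1) = I²·R1 = (0.07165)² × 78.9 = 0.4050 µW.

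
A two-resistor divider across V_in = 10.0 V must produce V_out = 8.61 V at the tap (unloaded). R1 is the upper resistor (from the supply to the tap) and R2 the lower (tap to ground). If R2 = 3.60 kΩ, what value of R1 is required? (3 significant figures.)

V_out/V_in = R2/(R1+R2) = 0.8610.
So R1 = R2 · (V_in/V_out − 1) = 3.60 × (10.0/8.61 − 1) = 3.60 × 0.1614 = 0.5812 kΩ.

R1 ≈ 0.581 kΩ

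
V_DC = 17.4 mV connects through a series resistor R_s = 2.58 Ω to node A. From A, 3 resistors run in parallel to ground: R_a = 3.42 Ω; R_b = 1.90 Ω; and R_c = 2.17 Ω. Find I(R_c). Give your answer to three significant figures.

Equivalent of the parallel group: R_p = 0.7815 Ω.
V_A by voltage divider: V_A = 17.4 × 0.7815/(2.58 + 0.7815) = 4.045 mV.
I(R_c) = V_A / R_c = 4.045/2.17 = 1.864 mA.

I ≈ 1.86 mA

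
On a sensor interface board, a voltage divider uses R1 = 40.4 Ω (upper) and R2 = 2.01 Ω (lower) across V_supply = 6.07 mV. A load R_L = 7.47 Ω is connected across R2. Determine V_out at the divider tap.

V_out ≈ 0.229 mV

R2 ‖ R_L = (2.01 × 7.47)/(2.01 + 7.47) = 1.584 Ω.
Now apply the divider: V_out = 6.07 × 0.03772 = 0.2290 mV.
(Unloaded it would be 0.288 mV; the load pulls it down.)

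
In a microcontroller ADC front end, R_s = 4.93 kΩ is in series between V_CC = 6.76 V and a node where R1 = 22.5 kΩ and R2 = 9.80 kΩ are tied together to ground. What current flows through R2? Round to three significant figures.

I ≈ 0.401 mA

Combine the parallel branches: R_p = (1/22.5 + 1/9.80)⁻¹ = 6.827 kΩ.
Node voltage V_A = V_CC · R_p/(R_s + R_p) = 6.76 × 0.5807 = 3.925 V.
Branch current I = V_A/R2 = 3.925/9.80 = 0.4005 mA.
(Check via current divider: I_total = 0.5750 mA; share G_k/ΣG = 0.6966 → same result.)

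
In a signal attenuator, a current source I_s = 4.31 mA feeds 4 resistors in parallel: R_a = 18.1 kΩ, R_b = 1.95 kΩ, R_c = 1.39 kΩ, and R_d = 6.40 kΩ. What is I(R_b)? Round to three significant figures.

Total conductance ΣG = 1/18.1 + 1/1.95 + 1/1.39 + 1/6.40 = 1.444 (units of 1/kΩ).
Current divider: I(R_b) = I_s · G_k/ΣG = 4.31 × (0.5128/1.444) = 4.31 × 0.3552 = 1.531 mA.

I ≈ 1.53 mA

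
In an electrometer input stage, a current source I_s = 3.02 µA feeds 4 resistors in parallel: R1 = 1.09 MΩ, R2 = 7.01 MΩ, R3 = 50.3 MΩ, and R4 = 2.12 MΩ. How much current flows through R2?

ΣG = 1/1.09 + 1/7.01 + 1/50.3 + 1/2.12 = 1.552.
Current divider: I(R2) = I_s · G_k/ΣG = 3.02 × (0.1427/1.552) = 3.02 × 0.09194 = 0.2776 µA.

I ≈ 0.278 µA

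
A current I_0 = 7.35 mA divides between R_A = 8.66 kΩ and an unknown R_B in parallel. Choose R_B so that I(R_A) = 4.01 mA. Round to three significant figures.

R_B ≈ 10.4 kΩ

Two-branch current divider: I_A = I_0 · R_B/(R_A + R_B).
With f = 0.5456, R_B = R_A · f/(1−f) = 8.66 × 1.201 = 10.40 kΩ.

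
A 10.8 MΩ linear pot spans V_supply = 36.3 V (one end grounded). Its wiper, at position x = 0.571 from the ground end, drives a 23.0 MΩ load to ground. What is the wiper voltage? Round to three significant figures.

V_out ≈ 18.6 V

Split the track: R_lower = x·R_p = 6.167 MΩ, R_upper = (1−x)·R_p = 4.633 MΩ.
R_L loads the lower segment: effective lower R = 4.863 MΩ.
Then V_out = V_supply · 4.863/(4.633 + 4.863) = 18.59 V.
(Unloaded: V_out = x·V_supply = 20.7 V.)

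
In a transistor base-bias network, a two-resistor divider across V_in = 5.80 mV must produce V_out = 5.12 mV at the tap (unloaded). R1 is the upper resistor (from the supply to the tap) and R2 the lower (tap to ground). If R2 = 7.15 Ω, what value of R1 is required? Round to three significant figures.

The divider ratio is R2/(R1+R2) = 5.12/5.80 = 0.8828.
Rearranging, R1 = R2·(1−k)/k = 7.15 × 0.1328 = 0.9496 Ω.

R1 ≈ 0.950 Ω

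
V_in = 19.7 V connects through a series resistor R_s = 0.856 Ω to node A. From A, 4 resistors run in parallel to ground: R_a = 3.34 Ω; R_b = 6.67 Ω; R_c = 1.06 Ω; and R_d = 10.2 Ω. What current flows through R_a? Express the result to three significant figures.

Equivalent of the parallel group: R_p = 0.6708 Ω.
V_A by voltage divider: V_A = 19.7 × 0.6708/(0.856 + 0.6708) = 8.655 V.
I(R_a) = V_A / R_a = 8.655/3.34 = 2.591 A.

I ≈ 2.59 A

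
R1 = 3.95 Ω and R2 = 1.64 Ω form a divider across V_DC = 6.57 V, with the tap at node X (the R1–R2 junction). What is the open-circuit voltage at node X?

With X open, the divider is unloaded: V_th = 6.57 × 1.64/5.590 = 1.928 V.

V_th ≈ 1.93 V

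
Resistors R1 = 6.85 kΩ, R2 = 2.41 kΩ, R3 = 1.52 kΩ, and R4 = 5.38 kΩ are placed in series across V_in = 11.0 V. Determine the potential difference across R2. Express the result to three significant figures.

Series total: ΣR = 6.85 + 2.41 + 1.52 + 5.38 = 16.16 kΩ.
V = V_in · R/ΣR = 11.0 × 0.1491 = 1.640 V.

V ≈ 1.64 V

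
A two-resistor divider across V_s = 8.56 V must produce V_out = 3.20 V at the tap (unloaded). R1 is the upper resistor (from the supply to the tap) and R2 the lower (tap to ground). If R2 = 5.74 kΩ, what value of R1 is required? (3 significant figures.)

R1 ≈ 9.61 kΩ

Required fraction k = V_out/V_s = 0.3738.
So R1 = R2 · (V_s/V_out − 1) = 5.74 × (8.56/3.20 − 1) = 5.74 × 1.675 = 9.614 kΩ.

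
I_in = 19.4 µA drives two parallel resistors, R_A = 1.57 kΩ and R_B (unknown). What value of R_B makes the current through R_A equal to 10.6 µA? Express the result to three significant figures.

R_B ≈ 1.89 kΩ

The fraction through R_A equals R_B/(R_A+R_B).
10.6/19.4 = R_B/(R_A + R_B) → R_B = R_A · (0.5464)/(1 − 0.5464) = 1.57 × 1.205 = 1.891 kΩ.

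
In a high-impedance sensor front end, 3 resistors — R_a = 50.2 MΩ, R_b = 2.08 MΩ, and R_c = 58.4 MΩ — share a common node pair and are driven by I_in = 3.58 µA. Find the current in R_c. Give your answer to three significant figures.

I ≈ 0.118 µA

ΣG = 1/50.2 + 1/2.08 + 1/58.4 = 0.5178.
By the current-divider rule, I = I_in · G_k/ΣG = 3.58 × 0.03307 = 0.1184 µA.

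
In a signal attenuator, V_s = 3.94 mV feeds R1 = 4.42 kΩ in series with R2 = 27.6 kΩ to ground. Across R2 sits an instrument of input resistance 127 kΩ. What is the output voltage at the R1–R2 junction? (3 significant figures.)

V_out ≈ 3.30 mV

First combine the lower leg with the load: R2 ‖ R_L = 22.67 kΩ.
Voltage divider with the loaded lower leg: V_out = 3.94 × 22.67/(4.42 + 22.67) = 3.94 × 0.8369 = 3.297 mV.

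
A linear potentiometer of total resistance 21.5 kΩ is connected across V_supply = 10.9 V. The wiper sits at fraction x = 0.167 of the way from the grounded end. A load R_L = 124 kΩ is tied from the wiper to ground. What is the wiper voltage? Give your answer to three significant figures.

V_out ≈ 1.78 V

Split the track: R_lower = x·R_p = 3.591 kΩ, R_upper = (1−x)·R_p = 17.91 kΩ.
R_L loads the lower segment: effective lower R = 3.489 kΩ.
V_out = 10.9 × 3.489/(17.91 + 3.489) = 1.777 V.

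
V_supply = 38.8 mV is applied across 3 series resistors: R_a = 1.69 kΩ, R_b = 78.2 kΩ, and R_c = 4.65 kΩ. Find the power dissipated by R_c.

ΣR = 84.54 kΩ → I = 38.8/84.54 = 0.4590 µA.
P(R_c) = I²·R_c = (0.4590)² × 4.65 = 0.9795 nW.

P ≈ 0.979 nW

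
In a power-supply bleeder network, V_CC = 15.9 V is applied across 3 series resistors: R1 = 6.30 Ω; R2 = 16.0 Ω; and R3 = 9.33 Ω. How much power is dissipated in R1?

P ≈ 1.59 W

The common current is I = 15.9/31.63 = 0.5027 A.
P = I²R = 0.2527 × 6.30 = 1.592 W.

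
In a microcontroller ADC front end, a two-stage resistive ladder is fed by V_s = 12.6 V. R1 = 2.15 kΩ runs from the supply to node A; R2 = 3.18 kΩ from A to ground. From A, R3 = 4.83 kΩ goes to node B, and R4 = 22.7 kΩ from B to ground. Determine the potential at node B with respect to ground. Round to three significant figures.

Looking into the second stage from A: R3 + R4 = 27.53 kΩ appears in parallel with R2.
Effective lower resistance at A: R2 ‖ 27.53 = 2.851 kΩ.
First divider: V_A = V_s · 2.851/(2.15 + 2.851) = 7.183 V.
V_B = V_A × 0.8246 = 5.923 V.

V_B ≈ 5.92 V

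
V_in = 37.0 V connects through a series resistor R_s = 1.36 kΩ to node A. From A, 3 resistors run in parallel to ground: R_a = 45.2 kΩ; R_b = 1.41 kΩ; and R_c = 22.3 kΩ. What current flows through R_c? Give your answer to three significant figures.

I ≈ 0.807 mA

Parallel bank: R_p = 1/(1/45.2 + 1/1.41 + 1/22.3) = 1.288 kΩ.
Node voltage V_A = V_in · R_p/(R_s + R_p) = 37.0 × 0.4865 = 18.00 V.
I(R_c) = V_A / R_c = 18.00/22.3 = 0.8072 mA.
(Equivalently: I_total = 13.97 mA, then current-divider fraction G_k/ΣG = 0.05777.)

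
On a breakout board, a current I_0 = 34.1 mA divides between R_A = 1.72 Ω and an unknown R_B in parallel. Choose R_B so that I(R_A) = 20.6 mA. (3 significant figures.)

R_B ≈ 2.62 Ω

In a two-way split, I_A/I_0 = R_B/(R_A + R_B).
20.6/34.1 = R_B/(R_A + R_B) → R_B = R_A · (0.6041)/(1 − 0.6041) = 1.72 × 1.526 = 2.625 Ω.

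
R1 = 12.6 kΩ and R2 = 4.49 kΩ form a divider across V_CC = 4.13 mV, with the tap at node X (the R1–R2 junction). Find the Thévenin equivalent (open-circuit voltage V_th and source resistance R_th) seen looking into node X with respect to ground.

V_th ≈ 1.09 mV, R_th ≈ 3.31 kΩ

Open-circuit (no load on X): V_th = V_CC · R2/(R1 + R2) = 4.13 × 4.49/(12.60 + 4.49) = 1.085 mV.
With V_CC suppressed (replaced by a short), R_th = R1 ‖ R2 = (12.60 × 4.49)/(12.60 + 4.49) = 3.310 kΩ.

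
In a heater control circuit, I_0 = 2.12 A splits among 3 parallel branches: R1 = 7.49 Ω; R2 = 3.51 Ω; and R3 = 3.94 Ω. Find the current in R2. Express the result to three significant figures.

Conductances: ΣG = 1/7.49 + 1/3.51 + 1/3.94 = 0.6722 (1/Ω).
Current divider: I(R2) = I_0 · G_k/ΣG = 2.12 × (0.2849/0.6722) = 2.12 × 0.4238 = 0.8985 A.

I ≈ 0.899 A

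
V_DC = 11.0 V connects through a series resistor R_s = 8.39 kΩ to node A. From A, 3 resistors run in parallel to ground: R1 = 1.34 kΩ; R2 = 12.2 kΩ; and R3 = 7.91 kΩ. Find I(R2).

I ≈ 0.100 mA

Parallel bank: R_p = 1/(1/1.34 + 1/12.2 + 1/7.91) = 1.047 kΩ.
V_A = 11.0 × 1.047/9.437 = 1.221 V.
I(R2) = V_A / R2 = 1.221/12.2 = 0.1001 mA.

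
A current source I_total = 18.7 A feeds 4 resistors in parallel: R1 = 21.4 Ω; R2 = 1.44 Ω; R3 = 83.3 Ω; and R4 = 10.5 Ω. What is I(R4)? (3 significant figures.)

ΣG = 1/21.4 + 1/1.44 + 1/83.3 + 1/10.5 = 0.8484.
By the current-divider rule, I = I_total · G_k/ΣG = 18.7 × 0.1123 = 2.099 A.

I ≈ 2.10 A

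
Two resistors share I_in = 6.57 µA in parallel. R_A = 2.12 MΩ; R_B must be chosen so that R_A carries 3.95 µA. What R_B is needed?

R_B ≈ 3.20 MΩ

The fraction through R_A equals R_B/(R_A+R_B).
3.95/6.57 = R_B/(R_A + R_B) → R_B = R_A · (0.6012)/(1 − 0.6012) = 2.12 × 1.508 = 3.196 MΩ.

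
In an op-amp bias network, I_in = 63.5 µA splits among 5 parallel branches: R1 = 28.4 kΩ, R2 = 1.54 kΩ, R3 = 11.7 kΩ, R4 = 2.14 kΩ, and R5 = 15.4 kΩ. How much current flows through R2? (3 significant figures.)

ΣG = 1/28.4 + 1/1.54 + 1/11.7 + 1/2.14 + 1/15.4 = 1.302.
Current divider: I(R2) = I_in · G_k/ΣG = 63.5 × (0.6494/1.302) = 63.5 × 0.4986 = 31.66 µA.

I ≈ 31.7 µA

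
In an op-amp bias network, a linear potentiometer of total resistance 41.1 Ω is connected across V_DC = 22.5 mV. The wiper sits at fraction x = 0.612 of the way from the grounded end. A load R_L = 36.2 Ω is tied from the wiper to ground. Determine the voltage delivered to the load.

Lower segment x·R_p = 25.15 Ω; upper segment (1−x)·R_p = 15.95 Ω.
(x·R_p) ‖ R_L = 14.84 Ω.
V_out = 22.5 × 14.84/(15.95 + 14.84) = 10.85 mV.
(Unloaded: V_out = x·V_DC = 13.8 mV.)

V_out ≈ 10.8 mV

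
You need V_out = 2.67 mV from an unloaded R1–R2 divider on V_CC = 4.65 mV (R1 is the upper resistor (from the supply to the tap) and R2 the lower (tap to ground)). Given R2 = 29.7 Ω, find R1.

V_out/V_CC = R2/(R1+R2) = 0.5742.
So R1 = R2 · (V_CC/V_out − 1) = 29.7 × (4.65/2.67 − 1) = 29.7 × 0.7416 = 22.02 Ω.

R1 ≈ 22.0 Ω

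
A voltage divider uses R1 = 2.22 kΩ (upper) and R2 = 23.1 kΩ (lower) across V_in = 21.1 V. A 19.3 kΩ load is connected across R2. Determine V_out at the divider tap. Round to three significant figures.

V_out ≈ 17.4 V

R2 ‖ R_L = (23.1 × 19.3)/(23.1 + 19.3) = 10.51 kΩ.
Now apply the divider: V_out = 21.1 × 0.8257 = 17.42 V.
(Unloaded it would be 19.3 V; the load pulls it down.)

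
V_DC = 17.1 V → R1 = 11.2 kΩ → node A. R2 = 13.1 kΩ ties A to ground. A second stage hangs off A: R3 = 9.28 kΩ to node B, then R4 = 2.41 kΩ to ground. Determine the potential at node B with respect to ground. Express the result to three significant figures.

The second stage (R3 + R4 = 11.69 kΩ) loads node A in parallel with R2.
R2 ‖ (R3+R4) = 6.177 kΩ.
First divider: V_A = V_DC · 6.177/(11.2 + 6.177) = 6.079 V.
Stage 2 is unloaded, so V_B = V_A · R4/(R3+R4) = 6.079 × 2.41/11.69 = 1.253 V.

V_B ≈ 1.25 V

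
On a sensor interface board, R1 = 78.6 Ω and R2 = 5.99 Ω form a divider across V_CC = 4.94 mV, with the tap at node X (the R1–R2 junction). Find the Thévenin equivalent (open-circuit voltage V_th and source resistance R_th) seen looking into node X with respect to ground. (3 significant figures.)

Open-circuit (no load on X): V_th = V_CC · R2/(R1 + R2) = 4.94 × 5.99/(78.60 + 5.99) = 0.3498 mV.
With V_CC suppressed (replaced by a short), R_th = R1 ‖ R2 = (78.60 × 5.99)/(78.60 + 5.99) = 5.566 Ω.

V_th ≈ 0.350 mV, R_th ≈ 5.57 Ω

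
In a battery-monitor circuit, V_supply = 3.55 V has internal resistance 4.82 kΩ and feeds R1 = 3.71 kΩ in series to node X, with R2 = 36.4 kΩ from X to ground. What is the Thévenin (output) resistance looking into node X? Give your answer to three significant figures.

R1' = 4.82 + 3.71 = 8.530 kΩ (source resistance + R1).
With V_supply suppressed (replaced by a short), R_th = R1' ‖ R2 = (8.530 × 36.4)/(8.530 + 36.4) = 6.911 kΩ.

R_th ≈ 6.91 kΩ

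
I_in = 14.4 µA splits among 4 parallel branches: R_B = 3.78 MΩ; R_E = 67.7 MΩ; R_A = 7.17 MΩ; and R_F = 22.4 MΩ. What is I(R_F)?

I ≈ 1.39 µA

ΣG = 1/3.78 + 1/67.7 + 1/7.17 + 1/22.4 = 0.4634.
R_F takes the fraction G_k/ΣG = 0.04464/0.4634 = 0.09633, so I = 14.4 × 0.09633 = 1.387 µA.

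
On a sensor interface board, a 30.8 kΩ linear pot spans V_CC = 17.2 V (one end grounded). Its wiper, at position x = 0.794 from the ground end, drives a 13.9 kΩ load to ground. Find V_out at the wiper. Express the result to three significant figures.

Lower segment x·R_p = 24.46 kΩ; upper segment (1−x)·R_p = 6.345 kΩ.
R_L loads the lower segment: effective lower R = 8.863 kΩ.
Loaded-divider output: V_out = 17.2 × 0.5828 = 10.02 V.
(Unloaded: V_out = x·V_CC = 13.7 V.)

V_out ≈ 10.0 V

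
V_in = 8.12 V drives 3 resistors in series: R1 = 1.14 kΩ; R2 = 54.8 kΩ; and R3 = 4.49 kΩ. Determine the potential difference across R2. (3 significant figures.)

V ≈ 7.36 V

Total series resistance ΣR = 1.14 + 54.8 + 4.49 = 60.43 kΩ.
V = V_in · R/ΣR = 8.12 × 0.9068 = 7.363 V.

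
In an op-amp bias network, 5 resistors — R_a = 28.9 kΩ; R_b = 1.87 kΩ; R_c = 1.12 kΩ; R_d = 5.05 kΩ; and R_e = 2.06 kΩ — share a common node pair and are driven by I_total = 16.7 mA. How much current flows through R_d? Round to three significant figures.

Conductances: ΣG = 1/28.9 + 1/1.87 + 1/1.12 + 1/5.05 + 1/2.06 = 2.146 (1/kΩ).
Current divider: I(R_d) = I_total · G_k/ΣG = 16.7 × (0.1980/2.146) = 16.7 × 0.09229 = 1.541 mA.

I ≈ 1.54 mA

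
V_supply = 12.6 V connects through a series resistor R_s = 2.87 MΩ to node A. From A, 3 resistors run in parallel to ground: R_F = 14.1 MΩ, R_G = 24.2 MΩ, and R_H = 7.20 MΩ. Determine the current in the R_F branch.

Parallel bank: R_p = 1/(1/14.1 + 1/24.2 + 1/7.20) = 3.982 MΩ.
Node voltage V_A = V_supply · R_p/(R_s + R_p) = 12.6 × 0.5811 = 7.322 V.
I(R_F) = V_A / R_F = 7.322/14.1 = 0.5193 µA.

I ≈ 0.519 µA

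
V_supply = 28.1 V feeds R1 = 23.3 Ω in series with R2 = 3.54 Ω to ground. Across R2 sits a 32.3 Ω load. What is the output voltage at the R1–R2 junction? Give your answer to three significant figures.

V_out ≈ 3.38 V

The load sits in parallel with R2, giving an effective lower resistance R2' = R2·R_L/(R2+R_L) = 3.190 Ω.
Then V_out = V_supply · R2'/(R1 + R2') = 28.1 × 3.190/26.49 = 3.384 V.
(Unloaded it would be 3.71 V; the load pulls it down.)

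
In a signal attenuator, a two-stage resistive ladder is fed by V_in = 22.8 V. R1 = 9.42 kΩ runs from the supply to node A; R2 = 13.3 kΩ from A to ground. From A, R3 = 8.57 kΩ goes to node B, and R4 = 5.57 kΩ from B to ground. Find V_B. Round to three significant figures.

V_B ≈ 3.78 V

Node A sees R2 in parallel with the series input of stage 2, R3 + R4 = 14.14 kΩ.
Effective lower resistance at A: R2 ‖ 14.14 = 6.854 kΩ.
V_A = 22.8 × 6.854/(9.42 + 6.854) = 9.602 V.
Then the unloaded second divider: V_B = V_A × R4/(R3+R4) = 9.602 × 0.3939 = 3.782 V.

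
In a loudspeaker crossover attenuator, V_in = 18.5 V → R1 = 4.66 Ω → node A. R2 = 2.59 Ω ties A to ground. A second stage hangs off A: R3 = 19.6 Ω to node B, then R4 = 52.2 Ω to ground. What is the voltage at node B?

V_B ≈ 4.70 V

Node A sees R2 in parallel with the series input of stage 2, R3 + R4 = 71.80 Ω.
Effective lower resistance at A: R2 ‖ 71.80 = 2.500 Ω.
So V_A = 18.5 × 0.3491 = 6.459 V.
Stage 2 is unloaded, so V_B = V_A · R4/(R3+R4) = 6.459 × 52.2/71.80 = 4.696 V.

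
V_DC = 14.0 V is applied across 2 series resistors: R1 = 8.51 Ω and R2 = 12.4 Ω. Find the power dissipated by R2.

P ≈ 5.56 W

Series current I = V_DC/ΣR = 14.0/20.91 = 0.6695 A.
P = I²R = 0.4483 × 12.4 = 5.559 W.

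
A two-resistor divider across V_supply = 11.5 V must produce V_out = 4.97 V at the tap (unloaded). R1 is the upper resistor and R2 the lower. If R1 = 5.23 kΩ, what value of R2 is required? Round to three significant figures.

R2 ≈ 3.98 kΩ

The divider ratio is R2/(R1+R2) = 4.97/11.5 = 0.4322.
R2 = R1 · 0.4322/(1 − 0.4322) = 3.981 kΩ.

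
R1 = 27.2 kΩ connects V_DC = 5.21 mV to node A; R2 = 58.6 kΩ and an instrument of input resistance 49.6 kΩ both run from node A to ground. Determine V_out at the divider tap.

The load sits in parallel with R2, giving an effective lower resistance R2' = R2·R_L/(R2+R_L) = 26.86 kΩ.
Then V_out = V_DC · R2'/(R1 + R2') = 5.21 × 26.86/54.06 = 2.589 mV.
(Unloaded it would be 3.56 mV; the load pulls it down.)

V_out ≈ 2.59 mV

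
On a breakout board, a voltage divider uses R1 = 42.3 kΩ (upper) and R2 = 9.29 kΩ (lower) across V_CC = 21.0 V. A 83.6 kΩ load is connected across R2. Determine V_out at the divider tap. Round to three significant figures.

V_out ≈ 3.47 V

The load sits in parallel with R2, giving an effective lower resistance R2' = R2·R_L/(R2+R_L) = 8.361 kΩ.
Then V_out = V_CC · R2'/(R1 + R2') = 21.0 × 8.361/50.66 = 3.466 V.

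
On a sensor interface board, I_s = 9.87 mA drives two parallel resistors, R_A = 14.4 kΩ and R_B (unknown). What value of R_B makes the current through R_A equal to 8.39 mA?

R_B ≈ 81.6 kΩ

In a two-way split, I_A/I_s = R_B/(R_A + R_B).
With f = 0.8501, R_B = R_A · f/(1−f) = 14.4 × 5.669 = 81.63 kΩ.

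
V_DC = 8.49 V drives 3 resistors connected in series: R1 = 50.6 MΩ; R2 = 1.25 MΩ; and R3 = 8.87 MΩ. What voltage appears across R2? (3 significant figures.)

Series total: ΣR = 50.6 + 1.25 + 8.87 = 60.72 MΩ.
V = V_DC · R/ΣR = 8.49 × 0.02059 = 0.1748 V.

V ≈ 0.175 V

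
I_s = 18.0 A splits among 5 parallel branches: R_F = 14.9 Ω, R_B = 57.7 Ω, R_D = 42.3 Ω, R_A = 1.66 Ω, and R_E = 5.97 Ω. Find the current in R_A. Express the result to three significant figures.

I ≈ 12.4 A

ΣG = 1/14.9 + 1/57.7 + 1/42.3 + 1/1.66 + 1/5.97 = 0.8780.
R_A takes the fraction G_k/ΣG = 0.6024/0.8780 = 0.6861, so I = 18.0 × 0.6861 = 12.35 A.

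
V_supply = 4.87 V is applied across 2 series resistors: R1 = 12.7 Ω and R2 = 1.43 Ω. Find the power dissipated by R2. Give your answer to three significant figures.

Series current I = V_supply/ΣR = 4.87/14.13 = 0.3447 A.
P(R2) = I²·R2 = (0.3447)² × 1.43 = 0.1699 W.

P ≈ 0.170 W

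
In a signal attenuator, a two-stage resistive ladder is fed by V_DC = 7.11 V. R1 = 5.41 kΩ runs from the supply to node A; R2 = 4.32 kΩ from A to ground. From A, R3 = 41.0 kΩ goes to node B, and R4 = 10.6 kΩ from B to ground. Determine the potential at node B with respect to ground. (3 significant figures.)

Node A sees R2 in parallel with the series input of stage 2, R3 + R4 = 51.60 kΩ.
Effective lower resistance at A: R2 ‖ 51.60 = 3.986 kΩ.
V_A = 7.11 × 3.986/(5.41 + 3.986) = 3.016 V.
Stage 2 is unloaded, so V_B = V_A · R4/(R3+R4) = 3.016 × 10.6/51.60 = 0.6196 V.

V_B ≈ 0.620 V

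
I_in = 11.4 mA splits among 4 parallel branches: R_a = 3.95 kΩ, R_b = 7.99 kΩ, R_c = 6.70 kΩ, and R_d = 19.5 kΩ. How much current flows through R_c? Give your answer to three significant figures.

Conductances: ΣG = 1/3.95 + 1/7.99 + 1/6.70 + 1/19.5 = 0.5789 (1/kΩ).
Current divider: I(R_c) = I_in · G_k/ΣG = 11.4 × (0.1493/0.5789) = 11.4 × 0.2578 = 2.939 mA.

I ≈ 2.94 mA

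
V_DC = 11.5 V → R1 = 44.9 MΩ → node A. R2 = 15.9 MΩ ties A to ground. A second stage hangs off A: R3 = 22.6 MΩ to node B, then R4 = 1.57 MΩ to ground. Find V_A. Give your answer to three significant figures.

V_A ≈ 2.02 V

Node A sees R2 in parallel with the series input of stage 2, R3 + R4 = 24.17 MΩ.
R2 ‖ (R3+R4) = 9.591 MΩ.
V_A = 11.5 × 9.591/(44.9 + 9.591) = 2.024 V.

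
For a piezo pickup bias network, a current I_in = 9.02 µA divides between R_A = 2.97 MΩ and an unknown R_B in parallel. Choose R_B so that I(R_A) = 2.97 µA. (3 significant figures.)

R_B ≈ 1.46 MΩ

Two-branch current divider: I_A = I_in · R_B/(R_A + R_B).
2.97/9.02 = R_B/(R_A + R_B) → R_B = R_A · (0.3293)/(1 − 0.3293) = 2.97 × 0.4909 = 1.458 MΩ.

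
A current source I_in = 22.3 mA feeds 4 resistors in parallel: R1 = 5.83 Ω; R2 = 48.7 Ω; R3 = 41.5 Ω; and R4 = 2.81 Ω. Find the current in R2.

Conductances: ΣG = 1/5.83 + 1/48.7 + 1/41.5 + 1/2.81 = 0.5720 (1/Ω).
R2 takes the fraction G_k/ΣG = 0.02053/0.5720 = 0.03590, so I = 22.3 × 0.03590 = 0.8005 mA.

I ≈ 0.800 mA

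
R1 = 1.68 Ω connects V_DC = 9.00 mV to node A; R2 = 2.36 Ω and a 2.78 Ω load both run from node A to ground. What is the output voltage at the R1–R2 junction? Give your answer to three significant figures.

V_out ≈ 3.89 mV

R2 ‖ R_L = (2.36 × 2.78)/(2.36 + 2.78) = 1.276 Ω.
Then V_out = V_DC · R2'/(R1 + R2') = 9.00 × 1.276/2.956 = 3.886 mV.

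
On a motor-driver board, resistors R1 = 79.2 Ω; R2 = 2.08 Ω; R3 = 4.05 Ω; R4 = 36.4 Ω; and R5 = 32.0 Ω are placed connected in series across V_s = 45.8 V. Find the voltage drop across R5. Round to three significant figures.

Total series resistance ΣR = 79.2 + 2.08 + 4.05 + 36.4 + 32.0 = 153.7 Ω.
By the voltage-divider rule, V = 45.8 × 32.00/153.7 = 9.534 V.

V ≈ 9.53 V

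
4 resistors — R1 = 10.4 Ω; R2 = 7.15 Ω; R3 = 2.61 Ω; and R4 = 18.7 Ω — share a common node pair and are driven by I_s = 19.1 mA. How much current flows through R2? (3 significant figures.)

ΣG = 1/10.4 + 1/7.15 + 1/2.61 + 1/18.7 = 0.6726.
Current divider: I(R2) = I_s · G_k/ΣG = 19.1 × (0.1399/0.6726) = 19.1 × 0.2079 = 3.971 mA.

I ≈ 3.97 mA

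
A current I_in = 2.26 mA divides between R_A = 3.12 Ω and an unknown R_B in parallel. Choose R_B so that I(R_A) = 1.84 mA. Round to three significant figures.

R_B ≈ 13.7 Ω

The fraction through R_A equals R_B/(R_A+R_B).
1.84/2.26 = R_B/(R_A + R_B) → R_B = R_A · (0.8142)/(1 − 0.8142) = 3.12 × 4.381 = 13.67 Ω.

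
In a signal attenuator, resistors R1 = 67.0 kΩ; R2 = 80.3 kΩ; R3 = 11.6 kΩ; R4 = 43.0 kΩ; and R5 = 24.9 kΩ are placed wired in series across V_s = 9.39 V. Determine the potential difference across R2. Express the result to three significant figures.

Total series resistance ΣR = 67.0 + 80.3 + 11.6 + 43.0 + 24.9 = 226.8 kΩ.
Voltage divider: V = V_s · (80.30 / 226.8) = 9.39 × 0.3541 = 3.325 V.

V ≈ 3.32 V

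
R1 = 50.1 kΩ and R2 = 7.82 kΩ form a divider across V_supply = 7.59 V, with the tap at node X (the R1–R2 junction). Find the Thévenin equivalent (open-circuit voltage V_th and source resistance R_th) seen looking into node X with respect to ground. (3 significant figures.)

V_th is the unloaded tap voltage: V_supply · R2/(R1+R2) = 7.59 × 0.1350 = 1.025 V.
Looking into X with the source shorted: R_th = R1·R2/(R1+R2) = 50.10 × 7.82/57.92 = 6.764 kΩ.

V_th ≈ 1.02 V, R_th ≈ 6.76 kΩ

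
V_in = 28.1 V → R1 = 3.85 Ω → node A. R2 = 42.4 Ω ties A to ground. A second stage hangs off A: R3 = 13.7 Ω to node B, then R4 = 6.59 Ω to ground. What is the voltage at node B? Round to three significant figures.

V_B ≈ 7.13 V

The second stage (R3 + R4 = 20.29 Ω) loads node A in parallel with R2.
Effective lower resistance at A: R2 ‖ 20.29 = 13.72 Ω.
First divider: V_A = V_in · 13.72/(3.85 + 13.72) = 21.94 V.
V_B = V_A × 0.3248 = 7.127 V.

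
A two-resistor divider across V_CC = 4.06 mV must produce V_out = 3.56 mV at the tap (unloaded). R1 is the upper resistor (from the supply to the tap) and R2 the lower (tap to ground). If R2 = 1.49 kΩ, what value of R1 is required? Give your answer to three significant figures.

R1 ≈ 0.209 kΩ

V_out/V_CC = R2/(R1+R2) = 0.8768.
R1 = R2·(1/k − 1) = 1.49 × 0.1404 = 0.2093 kΩ.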